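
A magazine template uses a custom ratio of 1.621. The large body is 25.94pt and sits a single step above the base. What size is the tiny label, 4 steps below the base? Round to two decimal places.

2.32pt

The gap is -4 − (1) = -5 steps, so the factor is 1.621^-5.
25.94 ÷ 1.621⁵ = 25.94 ÷ 11.19219 ≈ 2.318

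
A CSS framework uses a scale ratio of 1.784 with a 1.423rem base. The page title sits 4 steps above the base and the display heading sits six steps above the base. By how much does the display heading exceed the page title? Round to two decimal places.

31.46rem

Step 4: 1.423 × 1.784⁴ = 14.4140rem
Step 6: 1.423 × 1.784⁶ = 45.8748rem
Difference: 45.8748 − 14.4140 = 31.4608rem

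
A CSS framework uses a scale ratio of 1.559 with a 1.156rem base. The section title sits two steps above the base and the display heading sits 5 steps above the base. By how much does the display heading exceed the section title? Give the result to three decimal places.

7.836rem

Step 2: 1.156 × 1.559² = 2.80964rem
Step 5: 1.156 × 1.559⁵ = 10.64605rem
Difference: 10.64605 − 2.80964 = 7.83641rem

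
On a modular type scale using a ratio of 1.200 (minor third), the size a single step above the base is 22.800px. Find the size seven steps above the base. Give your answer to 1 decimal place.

68.1px

22.800 × 1.200⁶ = 22.800 × 2.98598 ≈ 68.080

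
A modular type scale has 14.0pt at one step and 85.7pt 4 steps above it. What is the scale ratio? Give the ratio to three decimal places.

The ratio satisfies 14.0 × r⁴ = 85.7, so r = (85.7 / 14.0)^(1/4).
r = 6.1214^(1/4) ≈ 1.5729

1.573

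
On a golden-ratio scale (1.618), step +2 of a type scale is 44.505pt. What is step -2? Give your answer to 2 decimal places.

44.505 ÷ 1.618⁴ = 44.505 ÷ 6.85353 ≈ 6.494

6.49pt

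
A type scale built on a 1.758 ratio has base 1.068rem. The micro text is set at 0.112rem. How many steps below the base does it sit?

4

1.758ⁿ = 1.068 / 0.112 = 9.5357
n = ln(9.5357) / ln(1.758) = 2.2550 / 0.5642 ≈ 4.00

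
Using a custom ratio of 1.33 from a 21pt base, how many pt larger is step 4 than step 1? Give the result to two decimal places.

37.78pt

Step 1: 21.0 × 1.33 = 27.9300pt
Step 4: 21.0 × 1.33⁴ = 65.7092pt
Difference: 65.7092 − 27.9300 = 37.7792pt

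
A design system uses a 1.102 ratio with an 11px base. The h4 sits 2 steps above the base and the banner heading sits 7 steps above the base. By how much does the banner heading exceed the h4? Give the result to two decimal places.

8.35px

Step 2: 11.0 × 1.102² = 13.3584px
Step 7: 11.0 × 1.102⁷ = 21.7102px
Difference: 21.7102 − 13.3584 = 8.3518px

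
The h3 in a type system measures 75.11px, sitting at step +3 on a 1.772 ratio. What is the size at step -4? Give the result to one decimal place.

1.4px

75.11 ÷ 1.772⁷ = 75.11 ÷ 54.85876 ≈ 1.369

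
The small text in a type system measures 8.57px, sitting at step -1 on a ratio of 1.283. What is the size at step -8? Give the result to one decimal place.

1.5px

The gap is -8 − (-1) = -7 steps, so the factor is 1.283^-7.
8.57 ÷ 1.283⁷ = 8.57 ÷ 5.72251 ≈ 1.498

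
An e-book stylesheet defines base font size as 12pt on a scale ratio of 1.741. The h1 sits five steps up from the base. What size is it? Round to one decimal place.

12.0 × 1.741⁵ = 12.0 × 15.99535 ≈ 191.94

191.9pt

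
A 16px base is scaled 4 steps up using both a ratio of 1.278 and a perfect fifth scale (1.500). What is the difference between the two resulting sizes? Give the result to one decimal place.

38.3px

At 1.278: 16.0 × 1.278⁴ = 42.682px
Perfect fifth: 16.0 × 1.500⁴ = 81.000px
Difference: 81.000 − 42.682 = 38.318px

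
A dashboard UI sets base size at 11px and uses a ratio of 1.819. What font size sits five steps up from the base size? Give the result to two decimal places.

219.06px

11.0 × 1.819⁵ = 11.0 × 19.91423 ≈ 219.06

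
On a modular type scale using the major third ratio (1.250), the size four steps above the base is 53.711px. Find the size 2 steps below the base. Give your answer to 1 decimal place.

53.711 ÷ 1.250⁶ = 53.711 ÷ 3.81470 ≈ 14.080

14.1px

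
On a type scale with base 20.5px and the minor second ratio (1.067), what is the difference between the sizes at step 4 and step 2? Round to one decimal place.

3.2px

Step 2: 20.5 × 1.067² = 23.339px
Step 4: 20.5 × 1.067⁴ = 26.571px
Difference: 26.571 − 23.339 = 3.232px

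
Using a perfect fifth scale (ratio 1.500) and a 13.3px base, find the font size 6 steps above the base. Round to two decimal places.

151.50px

A modular type scale is a geometric sequence: sizeₙ = base × rⁿ.
13.3 × 1.500⁶ = 13.3 × 11.39062 ≈ 151.50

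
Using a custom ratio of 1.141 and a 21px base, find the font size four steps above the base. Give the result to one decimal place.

21.0 × 1.141⁴ = 21.0 × 1.69489 ≈ 35.59

35.6px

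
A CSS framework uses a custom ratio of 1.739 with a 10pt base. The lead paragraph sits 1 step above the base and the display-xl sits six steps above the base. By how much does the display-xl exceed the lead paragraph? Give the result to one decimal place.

259.2pt

Step 1: 10.0 × 1.739 = 17.390pt
Step 6: 10.0 × 1.739⁶ = 276.565pt
Difference: 276.565 − 17.390 = 259.175pt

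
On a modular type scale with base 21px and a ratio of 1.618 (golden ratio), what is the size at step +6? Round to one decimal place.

376.8px

Each step on a modular scale multiplies by the ratio, so the size n steps from the base is base × ratioⁿ.
21.0 × 1.618⁶ = 21.0 × 17.94201 ≈ 376.78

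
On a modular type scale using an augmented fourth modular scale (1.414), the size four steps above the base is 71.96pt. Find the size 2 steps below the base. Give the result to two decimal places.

9.00pt

Moving from step +4 to step -2 is 6 steps down, so divide by r⁶.
71.96 ÷ 1.414⁶ = 71.96 ÷ 7.99275 ≈ 9.003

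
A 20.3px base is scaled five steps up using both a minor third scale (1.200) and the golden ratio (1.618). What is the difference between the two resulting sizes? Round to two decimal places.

174.59px

Minor third: 20.3 × 1.200⁵ = 50.5129px
Golden ratio: 20.3 × 1.618⁵ = 225.1068px
Difference: 225.1068 − 50.5129 = 174.5939px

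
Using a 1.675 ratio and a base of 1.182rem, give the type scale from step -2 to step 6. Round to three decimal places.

Step -2: 1.182 ÷ 1.675² = 0.421
Step -1: 1.182 ÷ 1.675 = 0.706
Step 0: 1.182rem
Step 1: 1.182 × 1.675 = 1.980
Step 2: 1.182 × 1.675² = 3.316
Step 3: 1.182 × 1.675³ = 5.555
Step 4: 1.182 × 1.675⁴ = 9.304
Step 5: 1.182 × 1.675⁵ = 15.584
Step 6: 1.182 × 1.675⁶ = 26.104

0.421rem, 0.706rem, 1.182rem, 1.980rem, 3.316rem, 5.555rem, 9.304rem, 15.584rem, 26.104rem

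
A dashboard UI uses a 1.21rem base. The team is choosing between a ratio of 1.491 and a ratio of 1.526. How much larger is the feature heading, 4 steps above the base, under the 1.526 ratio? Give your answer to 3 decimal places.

0.582rem

At 1.491: 1.21 × 1.491⁴ = 5.97993rem
At 1.526: 1.21 × 1.526⁴ = 6.56151rem
Difference: 6.56151 − 5.97993 = 0.58158rem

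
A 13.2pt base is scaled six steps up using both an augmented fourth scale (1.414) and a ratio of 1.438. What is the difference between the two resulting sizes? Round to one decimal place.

Augmented fourth: 13.2 × 1.414⁶ = 105.504pt
At 1.438: 13.2 × 1.438⁶ = 116.715pt
Difference: 116.715 − 105.504 = 11.211pt

11.2pt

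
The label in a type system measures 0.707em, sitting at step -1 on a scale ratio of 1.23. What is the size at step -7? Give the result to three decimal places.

The gap is -7 − (-1) = -6 steps, so the factor is 1.23^-6.
0.707 ÷ 1.23⁶ = 0.707 ÷ 3.46283 ≈ 0.204

0.204em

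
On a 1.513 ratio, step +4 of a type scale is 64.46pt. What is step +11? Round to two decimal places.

Moving from step +4 to step +11 is 7 steps up, so multiply by r⁷.
64.46 × 1.513⁷ = 64.46 × 18.14983 ≈ 1169.938

1169.94pt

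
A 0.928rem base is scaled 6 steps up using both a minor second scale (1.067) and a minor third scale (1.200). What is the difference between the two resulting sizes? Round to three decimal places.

1.402rem

Minor second: 0.928 × 1.067⁶ = 1.36941rem
Minor third: 0.928 × 1.200⁶ = 2.77099rem
Difference: 2.77099 − 1.36941 = 1.40158rem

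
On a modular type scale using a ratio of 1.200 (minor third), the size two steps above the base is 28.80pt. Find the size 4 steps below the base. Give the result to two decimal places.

9.65pt

Moving from step +2 to step -4 is 6 steps down, so divide by r⁶.
28.80 ÷ 1.200⁶ = 28.80 ÷ 2.98598 ≈ 9.645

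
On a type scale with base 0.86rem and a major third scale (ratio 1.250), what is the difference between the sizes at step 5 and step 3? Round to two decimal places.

0.94rem

Step 3: 0.86 × 1.250³ = 1.6797rem
Step 5: 0.86 × 1.250⁵ = 2.6245rem
Difference: 2.6245 − 1.6797 = 0.9448rem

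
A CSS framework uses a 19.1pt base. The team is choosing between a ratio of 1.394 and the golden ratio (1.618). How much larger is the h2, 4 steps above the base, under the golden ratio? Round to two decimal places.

58.78pt

At 1.394: 19.1 × 1.394⁴ = 72.1248pt
Golden ratio: 19.1 × 1.618⁴ = 130.9023pt
Difference: 130.9023 − 72.1248 = 58.7775pt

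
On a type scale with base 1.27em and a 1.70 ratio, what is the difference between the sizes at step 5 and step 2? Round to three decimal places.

Step 2: 1.27 × 1.70² = 3.67030em
Step 5: 1.27 × 1.70⁵ = 18.03218em
Difference: 18.03218 − 3.67030 = 14.36188em

14.362em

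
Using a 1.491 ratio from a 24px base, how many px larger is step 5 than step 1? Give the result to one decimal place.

Step 1: 24.0 × 1.491 = 35.784px
Step 5: 24.0 × 1.491⁵ = 176.848px
Difference: 176.848 − 35.784 = 141.064px

141.1px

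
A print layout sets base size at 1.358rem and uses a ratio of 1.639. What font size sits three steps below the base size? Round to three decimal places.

0.308rem

1.358 ÷ 1.639³ = 1.358 ÷ 4.40288 ≈ 0.308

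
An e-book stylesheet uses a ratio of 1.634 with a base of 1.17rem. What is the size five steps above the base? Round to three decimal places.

A modular type scale is a geometric sequence: sizeₙ = base × rⁿ.
1.17 × 1.634⁵ = 1.17 × 11.64824 ≈ 13.628

13.628rem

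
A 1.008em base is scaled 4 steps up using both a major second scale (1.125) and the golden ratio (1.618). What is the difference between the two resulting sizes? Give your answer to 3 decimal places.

Major second: 1.008 × 1.125⁴ = 1.61462em
Golden ratio: 1.008 × 1.618⁴ = 6.90835em
Difference: 6.90835 − 1.61462 = 5.29373em

5.294em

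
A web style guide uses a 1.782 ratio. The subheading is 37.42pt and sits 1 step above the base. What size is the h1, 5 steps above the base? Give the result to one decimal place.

The gap is 5 − (1) = 4 steps, so the factor is 1.782^4.
37.42 × 1.782⁴ = 37.42 × 10.08395 ≈ 377.342

377.3pt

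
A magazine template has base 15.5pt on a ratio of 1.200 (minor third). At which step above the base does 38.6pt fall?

5

1.200ⁿ = 38.6 / 15.5 = 2.4903
n = ln(2.4903) / ln(1.200) = 0.9124 / 0.1823 ≈ 5.00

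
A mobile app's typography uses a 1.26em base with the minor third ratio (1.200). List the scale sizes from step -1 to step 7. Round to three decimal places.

1.050em, 1.260em, 1.512em, 1.814em, 2.177em, 2.613em, 3.135em, 3.762em, 4.515em

Step -1: 1.26 ÷ 1.200 = 1.050
Step 0: 1.26em
Step 1: 1.26 × 1.200 = 1.512
Step 2: 1.26 × 1.200² = 1.814
Step 3: 1.26 × 1.200³ = 2.177
Step 4: 1.26 × 1.200⁴ = 2.613
Step 5: 1.26 × 1.200⁵ = 3.135
Step 6: 1.26 × 1.200⁶ = 3.762
Step 7: 1.26 × 1.200⁷ = 4.515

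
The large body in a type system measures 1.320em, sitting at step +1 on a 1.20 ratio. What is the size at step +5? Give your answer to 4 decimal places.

1.320 × 1.20⁴ = 1.320 × 2.07360 ≈ 2.7372

2.7372em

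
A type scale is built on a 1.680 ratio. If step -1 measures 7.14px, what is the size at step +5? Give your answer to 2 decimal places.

160.53px

7.14 × 1.680⁶ = 7.14 × 22.48307 ≈ 160.529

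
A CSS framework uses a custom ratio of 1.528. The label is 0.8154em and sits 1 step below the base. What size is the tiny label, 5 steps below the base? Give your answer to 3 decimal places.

0.150em

0.8154 ÷ 1.528⁴ = 0.8154 ÷ 5.45122 ≈ 0.150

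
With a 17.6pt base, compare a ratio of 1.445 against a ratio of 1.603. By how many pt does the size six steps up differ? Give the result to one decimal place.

At 1.445: 17.6 × 1.445⁶ = 160.221pt
At 1.603: 17.6 × 1.603⁶ = 298.617pt
Difference: 298.617 − 160.221 = 138.396pt

138.4pt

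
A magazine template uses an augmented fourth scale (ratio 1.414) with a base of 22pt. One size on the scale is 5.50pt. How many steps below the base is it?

1.414ⁿ = 22 / 5.50 = 4.0000
n = ln(4.0000) / ln(1.414) = 1.3863 / 0.3464 ≈ 4.00

4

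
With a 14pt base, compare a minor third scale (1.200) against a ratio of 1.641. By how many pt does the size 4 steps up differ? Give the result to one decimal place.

72.5pt

Minor third: 14.0 × 1.200⁴ = 29.030pt
At 1.641: 14.0 × 1.641⁴ = 101.523pt
Difference: 101.523 − 29.030 = 72.493pt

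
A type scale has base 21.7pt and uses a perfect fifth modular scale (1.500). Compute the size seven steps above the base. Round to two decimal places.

Every step multiplies by the scale ratio.
21.7 × 1.500⁷ = 21.7 × 17.08594 ≈ 370.76

370.76pt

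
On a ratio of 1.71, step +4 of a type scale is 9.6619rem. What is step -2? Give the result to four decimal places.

0.3864rem

9.6619 ÷ 1.71⁶ = 9.6619 ÷ 25.00211 ≈ 0.3864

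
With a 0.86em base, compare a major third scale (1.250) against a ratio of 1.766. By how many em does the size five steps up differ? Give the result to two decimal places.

Major third: 0.86 × 1.250⁵ = 2.6245em
At 1.766: 0.86 × 1.766⁵ = 14.7724em
Difference: 14.7724 − 2.6245 = 12.1479em

12.15em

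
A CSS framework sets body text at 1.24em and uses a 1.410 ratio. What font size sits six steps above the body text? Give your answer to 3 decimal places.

9.744em

Every step multiplies by the scale ratio.
1.24 × 1.410⁶ = 1.24 × 7.85805 ≈ 9.744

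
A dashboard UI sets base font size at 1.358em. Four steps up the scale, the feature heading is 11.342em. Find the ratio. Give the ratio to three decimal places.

1.700

The ratio satisfies 1.358 × r⁴ = 11.342, so r = (11.342 / 1.358)^(1/4).
r = 8.3520^(1/4) ≈ 1.7000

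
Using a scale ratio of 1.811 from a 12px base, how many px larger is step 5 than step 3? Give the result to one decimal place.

162.5px

Step 3: 12.0 × 1.811³ = 71.275px
Step 5: 12.0 × 1.811⁵ = 233.762px
Difference: 233.762 − 71.275 = 162.487px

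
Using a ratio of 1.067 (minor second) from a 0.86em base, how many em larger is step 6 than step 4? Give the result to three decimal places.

0.154em

Step 4: 0.86 × 1.067⁴ = 1.11470em
Step 6: 0.86 × 1.067⁶ = 1.26907em
Difference: 1.26907 − 1.11470 = 0.15437em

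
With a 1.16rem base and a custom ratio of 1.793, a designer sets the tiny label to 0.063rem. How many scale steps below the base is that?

5

1.793ⁿ = 1.16 / 0.063 = 18.4127
n = ln(18.4127) / ln(1.793) = 2.9130 / 0.5839 ≈ 4.99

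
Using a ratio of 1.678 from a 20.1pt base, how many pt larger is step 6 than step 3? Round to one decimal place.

353.7pt

Step 3: 20.1 × 1.678³ = 94.967pt
Step 6: 20.1 × 1.678⁶ = 448.691pt
Difference: 448.691 − 94.967 = 353.724pt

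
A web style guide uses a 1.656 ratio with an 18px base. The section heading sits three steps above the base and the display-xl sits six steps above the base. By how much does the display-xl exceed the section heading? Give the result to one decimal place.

289.5px

Step 3: 18.0 × 1.656³ = 81.744px
Step 6: 18.0 × 1.656⁶ = 371.223px
Difference: 371.223 − 81.744 = 289.479px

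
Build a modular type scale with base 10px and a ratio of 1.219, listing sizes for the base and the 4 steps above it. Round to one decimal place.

Step 0: 10px
Step 1: 10.0 × 1.219 = 12.2
Step 2: 10.0 × 1.219² = 14.9
Step 3: 10.0 × 1.219³ = 18.1
Step 4: 10.0 × 1.219⁴ = 22.1

10.0px, 12.2px, 14.9px, 18.1px, 22.1px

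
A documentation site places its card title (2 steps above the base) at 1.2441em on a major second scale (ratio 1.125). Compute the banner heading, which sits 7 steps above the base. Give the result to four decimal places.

2.2419em

The gap is 7 − (2) = 5 steps, so the factor is 1.125^5.
1.2441 × 1.125⁵ = 1.2441 × 1.80203 ≈ 2.2419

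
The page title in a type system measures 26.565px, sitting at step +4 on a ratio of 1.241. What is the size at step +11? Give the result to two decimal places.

120.42px

Moving from step +4 to step +11 is 7 steps up, so multiply by r⁷.
26.565 × 1.241⁷ = 26.565 × 4.53317 ≈ 120.424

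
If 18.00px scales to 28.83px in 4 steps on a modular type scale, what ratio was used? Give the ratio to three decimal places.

1.125

r⁴ = 28.83 / 18.00, so r = (28.83/18.00)^(1/4).
r = 1.6017^(1/4) ≈ 1.1250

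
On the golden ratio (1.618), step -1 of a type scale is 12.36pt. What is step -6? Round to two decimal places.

1.11pt

12.36 ÷ 1.618⁵ = 12.36 ÷ 11.08901 ≈ 1.115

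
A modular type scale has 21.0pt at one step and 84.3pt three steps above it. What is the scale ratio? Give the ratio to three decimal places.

1.589

The ratio satisfies 21.0 × r³ = 84.3, so r = (84.3 / 21.0)^(1/3).
r = 4.0143^(1/3) ≈ 1.5893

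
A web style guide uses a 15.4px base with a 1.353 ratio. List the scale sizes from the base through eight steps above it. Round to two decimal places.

Step 0: 15.4px
Step 1: 15.4 × 1.353 = 20.84
Step 2: 15.4 × 1.353² = 28.19
Step 3: 15.4 × 1.353³ = 38.14
Step 4: 15.4 × 1.353⁴ = 51.61
Step 5: 15.4 × 1.353⁵ = 69.82
Step 6: 15.4 × 1.353⁶ = 94.47
Step 7: 15.4 × 1.353⁷ = 127.82
Step 8: 15.4 × 1.353⁸ = 172.94

15.40px, 20.84px, 28.19px, 38.14px, 51.61px, 69.82px, 94.47px, 127.82px, 172.94px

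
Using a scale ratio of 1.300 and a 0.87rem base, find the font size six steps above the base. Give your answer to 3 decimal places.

0.87 × 1.300⁶ = 0.87 × 4.82681 ≈ 4.199

4.199rem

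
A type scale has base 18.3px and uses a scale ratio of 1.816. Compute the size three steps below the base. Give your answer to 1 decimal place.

3.1px

18.3 ÷ 1.816³ = 18.3 ÷ 5.98891 ≈ 3.06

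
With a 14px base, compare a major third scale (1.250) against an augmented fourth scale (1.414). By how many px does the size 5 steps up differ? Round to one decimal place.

36.4px

Major third: 14.0 × 1.250⁵ = 42.725px
Augmented fourth: 14.0 × 1.414⁵ = 79.136px
Difference: 79.136 − 42.725 = 36.411px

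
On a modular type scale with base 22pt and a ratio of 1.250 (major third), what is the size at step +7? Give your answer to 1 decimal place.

104.9pt

Each step on a modular scale multiplies by the ratio, so the size n steps from the base is base × ratioⁿ.
22.0 × 1.250⁷ = 22.0 × 4.76837 ≈ 104.90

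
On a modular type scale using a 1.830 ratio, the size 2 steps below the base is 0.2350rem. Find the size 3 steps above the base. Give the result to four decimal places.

Moving from step -2 to step +3 is 5 steps up, so multiply by r⁵.
0.2350 × 1.830⁵ = 0.2350 × 20.52369 ≈ 4.8231

4.8231rem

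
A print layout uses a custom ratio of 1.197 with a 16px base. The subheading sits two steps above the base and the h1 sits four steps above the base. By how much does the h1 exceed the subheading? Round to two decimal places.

9.92px

Step 2: 16.0 × 1.197² = 22.9249px
Step 4: 16.0 × 1.197⁴ = 32.8471px
Difference: 32.8471 − 22.9249 = 9.9222px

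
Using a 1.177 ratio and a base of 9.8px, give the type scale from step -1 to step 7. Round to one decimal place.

Step -1: 9.8 ÷ 1.177 = 8.3
Step 0: 9.8px
Step 1: 9.8 × 1.177 = 11.5
Step 2: 9.8 × 1.177² = 13.6
Step 3: 9.8 × 1.177³ = 16.0
Step 4: 9.8 × 1.177⁴ = 18.8
Step 5: 9.8 × 1.177⁵ = 22.1
Step 6: 9.8 × 1.177⁶ = 26.1
Step 7: 9.8 × 1.177⁷ = 30.7

8.3px, 9.8px, 11.5px, 13.6px, 16.0px, 18.8px, 22.1px, 26.1px, 30.7px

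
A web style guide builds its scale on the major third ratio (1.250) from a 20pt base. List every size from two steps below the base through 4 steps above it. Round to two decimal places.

Step -2: 20.0 ÷ 1.250² = 12.80
Step -1: 20.0 ÷ 1.250 = 16.00
Step 0: 20pt
Step 1: 20.0 × 1.250 = 25.00
Step 2: 20.0 × 1.250² = 31.25
Step 3: 20.0 × 1.250³ = 39.06
Step 4: 20.0 × 1.250⁴ = 48.83

12.80pt, 16.00pt, 20.00pt, 25.00pt, 31.25pt, 39.06pt, 48.83pt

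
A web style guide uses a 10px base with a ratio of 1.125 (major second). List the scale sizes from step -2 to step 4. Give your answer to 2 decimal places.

Step -2: 10.0 ÷ 1.125² = 7.90
Step -1: 10.0 ÷ 1.125 = 8.89
Step 0: 10px
Step 1: 10.0 × 1.125 = 11.25
Step 2: 10.0 × 1.125² = 12.66
Step 3: 10.0 × 1.125³ = 14.24
Step 4: 10.0 × 1.125⁴ = 16.02

7.90px, 8.89px, 10.00px, 11.25px, 12.66px, 14.24px, 16.02px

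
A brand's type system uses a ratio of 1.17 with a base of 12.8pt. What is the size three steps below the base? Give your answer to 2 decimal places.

7.99pt

12.8 ÷ 1.17³ = 12.8 ÷ 1.60161 ≈ 7.99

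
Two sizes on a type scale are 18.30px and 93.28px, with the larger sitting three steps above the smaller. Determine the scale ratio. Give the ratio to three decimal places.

1.721

The ratio satisfies 18.30 × r³ = 93.28, so r = (93.28 / 18.30)^(1/3).
r = 5.0973^(1/3) ≈ 1.7210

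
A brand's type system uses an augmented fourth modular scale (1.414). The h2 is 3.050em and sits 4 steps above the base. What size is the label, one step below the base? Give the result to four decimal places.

Moving from step +4 to step -1 is 5 steps down, so divide by r⁵.
3.050 ÷ 1.414⁵ = 3.050 ÷ 5.65258 ≈ 0.5396

0.5396em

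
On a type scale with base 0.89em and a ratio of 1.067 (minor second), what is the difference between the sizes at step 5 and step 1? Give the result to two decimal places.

0.28em

Step 1: 0.89 × 1.067 = 0.9496em
Step 5: 0.89 × 1.067⁵ = 1.2309em
Difference: 1.2309 − 0.9496 = 0.2813em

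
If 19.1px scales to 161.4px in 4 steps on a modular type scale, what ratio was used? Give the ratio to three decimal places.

1.705

r⁴ = 161.4 / 19.1, so r = (161.4/19.1)^(1/4).
r = 8.4503^(1/4) ≈ 1.7050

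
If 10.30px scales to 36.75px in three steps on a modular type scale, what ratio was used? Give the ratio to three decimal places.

The ratio satisfies 10.30 × r³ = 36.75, so r = (36.75 / 10.30)^(1/3).
r = 3.5680^(1/3) ≈ 1.5281

1.528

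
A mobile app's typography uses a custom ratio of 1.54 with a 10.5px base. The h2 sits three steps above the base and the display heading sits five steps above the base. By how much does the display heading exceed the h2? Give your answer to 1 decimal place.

52.6px

Step 3: 10.5 × 1.54³ = 38.349px
Step 5: 10.5 × 1.54⁵ = 90.948px
Difference: 90.948 − 38.349 = 52.599px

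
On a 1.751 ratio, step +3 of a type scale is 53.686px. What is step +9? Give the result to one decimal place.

1547.3px

53.686 × 1.751⁶ = 53.686 × 28.82152 ≈ 1547.312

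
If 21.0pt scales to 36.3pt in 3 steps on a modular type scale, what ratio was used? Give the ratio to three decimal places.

The ratio satisfies 21.0 × r³ = 36.3, so r = (36.3 / 21.0)^(1/3).
r = 1.7286^(1/3) ≈ 1.2001

1.200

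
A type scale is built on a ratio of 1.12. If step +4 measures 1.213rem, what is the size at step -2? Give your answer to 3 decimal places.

0.615rem

1.213 ÷ 1.12⁶ = 1.213 ÷ 1.97382 ≈ 0.615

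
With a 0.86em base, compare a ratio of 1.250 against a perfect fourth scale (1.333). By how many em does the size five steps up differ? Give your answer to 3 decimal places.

At 1.250: 0.86 × 1.250⁵ = 2.62451em
Perfect fourth: 0.86 × 1.333⁵ = 3.61951em
Difference: 3.61951 − 2.62451 = 0.99500em

0.995em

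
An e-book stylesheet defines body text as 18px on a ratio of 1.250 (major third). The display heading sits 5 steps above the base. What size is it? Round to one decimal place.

54.9px

A modular type scale is a geometric sequence: sizeₙ = base × rⁿ.
18.0 × 1.250⁵ = 18.0 × 3.05176 ≈ 54.93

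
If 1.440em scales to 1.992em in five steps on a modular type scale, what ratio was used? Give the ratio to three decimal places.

1.067

The ratio satisfies 1.440 × r⁵ = 1.992, so r = (1.992 / 1.440)^(1/5).
r = 1.3833^(1/5) ≈ 1.0671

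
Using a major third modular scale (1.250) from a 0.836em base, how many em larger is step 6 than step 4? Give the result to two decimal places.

1.15em

Step 4: 0.836 × 1.250⁴ = 2.0410em
Step 6: 0.836 × 1.250⁶ = 3.1891em
Difference: 3.1891 − 2.0410 = 1.1481em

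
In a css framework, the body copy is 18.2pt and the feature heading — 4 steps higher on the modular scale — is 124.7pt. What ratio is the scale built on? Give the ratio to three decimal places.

1.618

r⁴ = 124.7 / 18.2, so r = (124.7/18.2)^(1/4).
r = 6.8516^(1/4) ≈ 1.6179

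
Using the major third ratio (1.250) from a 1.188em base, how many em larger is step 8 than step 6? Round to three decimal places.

2.549em

Step 6: 1.188 × 1.250⁶ = 4.53186em
Step 8: 1.188 × 1.250⁸ = 7.08103em
Difference: 7.08103 − 4.53186 = 2.54917em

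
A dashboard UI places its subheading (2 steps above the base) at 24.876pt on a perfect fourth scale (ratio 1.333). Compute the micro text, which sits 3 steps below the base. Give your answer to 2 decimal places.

24.876 ÷ 1.333⁵ = 24.876 ÷ 4.20873 ≈ 5.911

5.91pt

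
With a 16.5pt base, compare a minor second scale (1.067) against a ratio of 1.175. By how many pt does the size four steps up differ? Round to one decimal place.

10.1pt

Minor second: 16.5 × 1.067⁴ = 21.387pt
At 1.175: 16.5 × 1.175⁴ = 31.451pt
Difference: 31.451 − 21.387 = 10.064pt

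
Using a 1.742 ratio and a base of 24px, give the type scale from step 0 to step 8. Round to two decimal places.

24.00px, 41.81px, 72.83px, 126.87px, 221.01px, 384.99px, 670.66px, 1168.28px, 2035.15px

Step 0: 24px
Step 1: 24.0 × 1.742 = 41.81
Step 2: 24.0 × 1.742² = 72.83
Step 3: 24.0 × 1.742³ = 126.87
Step 4: 24.0 × 1.742⁴ = 221.01
Step 5: 24.0 × 1.742⁵ = 384.99
Step 6: 24.0 × 1.742⁶ = 670.66
Step 7: 24.0 × 1.742⁷ = 1168.28
Step 8: 24.0 × 1.742⁸ = 2035.15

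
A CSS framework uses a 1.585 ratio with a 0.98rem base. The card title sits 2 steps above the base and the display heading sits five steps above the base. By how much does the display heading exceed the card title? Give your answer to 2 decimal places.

7.34rem

Step 2: 0.98 × 1.585² = 2.4620rem
Step 5: 0.98 × 1.585⁵ = 9.8033rem
Difference: 9.8033 − 2.4620 = 7.3413rem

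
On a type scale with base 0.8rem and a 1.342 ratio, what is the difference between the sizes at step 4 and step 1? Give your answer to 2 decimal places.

1.52rem

Step 1: 0.8 × 1.342 = 1.0736rem
Step 4: 0.8 × 1.342⁴ = 2.5948rem
Difference: 2.5948 − 1.0736 = 1.5212rem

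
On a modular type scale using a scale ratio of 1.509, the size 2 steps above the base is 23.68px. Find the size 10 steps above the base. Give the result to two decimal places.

Moving from step +2 to step +10 is 8 steps up, so multiply by r⁸.
23.68 × 1.509⁸ = 23.68 × 26.88524 ≈ 636.642

636.64px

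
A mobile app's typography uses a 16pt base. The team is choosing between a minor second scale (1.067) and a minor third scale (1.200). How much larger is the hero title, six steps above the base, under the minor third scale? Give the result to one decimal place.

Minor second: 16.0 × 1.067⁶ = 23.611pt
Minor third: 16.0 × 1.200⁶ = 47.776pt
Difference: 47.776 − 23.611 = 24.165pt

24.2pt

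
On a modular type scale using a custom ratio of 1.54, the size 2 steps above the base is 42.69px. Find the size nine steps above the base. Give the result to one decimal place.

42.69 × 1.54⁷ = 42.69 × 20.54211 ≈ 876.943

876.9px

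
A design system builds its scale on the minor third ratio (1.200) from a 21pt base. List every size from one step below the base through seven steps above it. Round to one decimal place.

17.5pt, 21.0pt, 25.2pt, 30.2pt, 36.3pt, 43.5pt, 52.3pt, 62.7pt, 75.2pt

Step -1: 21.0 ÷ 1.200 = 17.5
Step 0: 21pt
Step 1: 21.0 × 1.200 = 25.2
Step 2: 21.0 × 1.200² = 30.2
Step 3: 21.0 × 1.200³ = 36.3
Step 4: 21.0 × 1.200⁴ = 43.5
Step 5: 21.0 × 1.200⁵ = 52.3
Step 6: 21.0 × 1.200⁶ = 62.7
Step 7: 21.0 × 1.200⁷ = 75.2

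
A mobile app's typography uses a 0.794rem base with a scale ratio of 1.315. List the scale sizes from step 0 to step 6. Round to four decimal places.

Step 0: 0.794rem
Step 1: 0.794 × 1.315 = 1.0441
Step 2: 0.794 × 1.315² = 1.3730
Step 3: 0.794 × 1.315³ = 1.8055
Step 4: 0.794 × 1.315⁴ = 2.3742
Step 5: 0.794 × 1.315⁵ = 3.1221
Step 6: 0.794 × 1.315⁶ = 4.1056

0.7940rem, 1.0441rem, 1.3730rem, 1.8055rem, 2.3742rem, 3.1221rem, 4.1056rem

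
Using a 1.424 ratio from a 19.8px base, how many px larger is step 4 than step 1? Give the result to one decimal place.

Step 1: 19.8 × 1.424 = 28.195px
Step 4: 19.8 × 1.424⁴ = 81.415px
Difference: 81.415 − 28.195 = 53.220px

53.2px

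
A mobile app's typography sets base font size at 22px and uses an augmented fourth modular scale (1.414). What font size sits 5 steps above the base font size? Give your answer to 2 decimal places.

124.36px

A modular type scale is a geometric sequence: sizeₙ = base × rⁿ.
22.0 × 1.414⁵ = 22.0 × 5.65258 ≈ 124.36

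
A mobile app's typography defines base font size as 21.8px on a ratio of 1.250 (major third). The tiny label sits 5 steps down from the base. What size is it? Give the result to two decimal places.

Every step multiplies by the scale ratio.
21.8 ÷ 1.250⁵ = 21.8 ÷ 3.05176 ≈ 7.14

7.14px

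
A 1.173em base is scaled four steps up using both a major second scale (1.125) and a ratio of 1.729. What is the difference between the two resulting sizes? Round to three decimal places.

Major second: 1.173 × 1.125⁴ = 1.87892em
At 1.729: 1.173 × 1.729⁴ = 10.48282em
Difference: 10.48282 − 1.87892 = 8.60390em

8.604em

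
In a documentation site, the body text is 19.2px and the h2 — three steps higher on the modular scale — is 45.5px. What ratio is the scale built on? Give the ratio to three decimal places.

1.333

The ratio satisfies 19.2 × r³ = 45.5, so r = (45.5 / 19.2)^(1/3).
r = 2.3698^(1/3) ≈ 1.3332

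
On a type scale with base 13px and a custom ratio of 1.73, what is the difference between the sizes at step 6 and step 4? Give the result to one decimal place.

232.1px

Step 4: 13.0 × 1.73⁴ = 116.447px
Step 6: 13.0 × 1.73⁶ = 348.514px
Difference: 348.514 − 116.447 = 232.067px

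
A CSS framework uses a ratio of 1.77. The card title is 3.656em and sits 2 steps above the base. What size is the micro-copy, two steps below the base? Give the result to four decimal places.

0.3725em

Moving from step +2 to step -2 is 4 steps down, so divide by r⁴.
3.656 ÷ 1.77⁴ = 3.656 ÷ 9.81506 ≈ 0.3725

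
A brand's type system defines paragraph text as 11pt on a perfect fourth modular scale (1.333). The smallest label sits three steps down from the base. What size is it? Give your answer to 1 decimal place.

Every step multiplies by the scale ratio.
11.0 ÷ 1.333³ = 11.0 ÷ 2.36859 ≈ 4.64

4.6pt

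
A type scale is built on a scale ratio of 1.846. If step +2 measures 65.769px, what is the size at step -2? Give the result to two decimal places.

5.66px

65.769 ÷ 1.846⁴ = 65.769 ÷ 11.61253 ≈ 5.664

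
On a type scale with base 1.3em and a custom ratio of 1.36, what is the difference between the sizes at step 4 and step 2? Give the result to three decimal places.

2.043em

Step 2: 1.3 × 1.36² = 2.40448em
Step 4: 1.3 × 1.36⁴ = 4.44733em
Difference: 4.44733 − 2.40448 = 2.04285em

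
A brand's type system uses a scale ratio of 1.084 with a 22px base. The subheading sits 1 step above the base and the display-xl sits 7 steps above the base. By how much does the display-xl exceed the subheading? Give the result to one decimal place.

Step 1: 22.0 × 1.084 = 23.848px
Step 7: 22.0 × 1.084⁷ = 38.693px
Difference: 38.693 − 23.848 = 14.845px

14.8px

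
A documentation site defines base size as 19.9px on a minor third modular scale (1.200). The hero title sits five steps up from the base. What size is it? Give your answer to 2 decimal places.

Each step on a modular scale multiplies by the ratio, so the size n steps from the base is base × ratioⁿ.
19.9 × 1.200⁵ = 19.9 × 2.48832 ≈ 49.52

49.52px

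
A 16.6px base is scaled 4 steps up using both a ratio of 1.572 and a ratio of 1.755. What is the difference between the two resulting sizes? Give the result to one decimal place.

At 1.572: 16.6 × 1.572⁴ = 101.372px
At 1.755: 16.6 × 1.755⁴ = 157.477px
Difference: 157.477 − 101.372 = 56.105px

56.1px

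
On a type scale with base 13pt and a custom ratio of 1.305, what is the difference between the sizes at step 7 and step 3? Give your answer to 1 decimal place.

Step 3: 13.0 × 1.305³ = 28.892pt
Step 7: 13.0 × 1.305⁷ = 83.795pt
Difference: 83.795 − 28.892 = 54.903pt

54.9pt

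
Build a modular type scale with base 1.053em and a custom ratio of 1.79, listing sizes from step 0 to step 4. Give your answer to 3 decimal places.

1.053em, 1.885em, 3.374em, 6.039em, 10.810em

Step 0: 1.053em
Step 1: 1.053 × 1.79 = 1.885
Step 2: 1.053 × 1.79² = 3.374
Step 3: 1.053 × 1.79³ = 6.039
Step 4: 1.053 × 1.79⁴ = 10.810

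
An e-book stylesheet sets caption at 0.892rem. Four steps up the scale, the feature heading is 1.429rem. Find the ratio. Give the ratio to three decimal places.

1.125

r⁴ = 1.429 / 0.892, so r = (1.429/0.892)^(1/4).
r = 1.6020^(1/4) ≈ 1.1250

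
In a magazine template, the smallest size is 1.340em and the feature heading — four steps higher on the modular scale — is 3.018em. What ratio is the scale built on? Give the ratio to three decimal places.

1.225

The ratio satisfies 1.340 × r⁴ = 3.018, so r = (3.018 / 1.340)^(1/4).
r = 2.2522^(1/4) ≈ 1.2250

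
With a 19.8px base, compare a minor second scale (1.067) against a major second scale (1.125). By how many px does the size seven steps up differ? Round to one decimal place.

Minor second: 19.8 × 1.067⁷ = 31.176px
Major second: 19.8 × 1.125⁷ = 45.158px
Difference: 45.158 − 31.176 = 13.982px

14.0px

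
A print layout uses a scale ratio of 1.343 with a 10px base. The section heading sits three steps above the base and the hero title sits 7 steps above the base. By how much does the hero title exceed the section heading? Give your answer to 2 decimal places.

Step 3: 10.0 × 1.343³ = 24.2230px
Step 7: 10.0 × 1.343⁷ = 78.8011px
Difference: 78.8011 − 24.2230 = 54.5781px

54.58px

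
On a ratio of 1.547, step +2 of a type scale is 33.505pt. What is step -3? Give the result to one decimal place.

3.8pt

33.505 ÷ 1.547⁵ = 33.505 ÷ 8.86036 ≈ 3.781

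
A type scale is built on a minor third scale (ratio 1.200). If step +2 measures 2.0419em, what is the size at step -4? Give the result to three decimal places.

0.684em

2.0419 ÷ 1.200⁶ = 2.0419 ÷ 2.98598 ≈ 0.684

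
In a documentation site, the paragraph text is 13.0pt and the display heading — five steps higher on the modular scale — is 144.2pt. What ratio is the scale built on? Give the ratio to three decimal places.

1.618

The ratio satisfies 13.0 × r⁵ = 144.2, so r = (144.2 / 13.0)^(1/5).
r = 11.0923^(1/5) ≈ 1.6181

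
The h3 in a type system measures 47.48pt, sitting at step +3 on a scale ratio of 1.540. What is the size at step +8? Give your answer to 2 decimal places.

411.26pt

Moving from step +3 to step +8 is 5 steps up, so multiply by r⁵.
47.48 × 1.540⁵ = 47.48 × 8.66171 ≈ 411.258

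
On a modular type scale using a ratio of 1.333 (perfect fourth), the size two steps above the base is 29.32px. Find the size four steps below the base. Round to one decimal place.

5.2px

29.32 ÷ 1.333⁶ = 29.32 ÷ 5.61023 ≈ 5.226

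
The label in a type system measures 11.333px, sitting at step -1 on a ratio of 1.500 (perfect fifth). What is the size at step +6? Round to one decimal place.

The gap is 6 − (-1) = 7 steps, so the factor is 1.500^7.
11.333 × 1.500⁷ = 11.333 × 17.08594 ≈ 193.635

193.6px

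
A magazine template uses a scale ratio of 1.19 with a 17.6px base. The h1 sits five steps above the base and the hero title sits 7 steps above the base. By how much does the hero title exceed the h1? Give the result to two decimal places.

Step 5: 17.6 × 1.19⁵ = 41.9998px
Step 7: 17.6 × 1.19⁷ = 59.4760px
Difference: 59.4760 − 41.9998 = 17.4762px

17.48px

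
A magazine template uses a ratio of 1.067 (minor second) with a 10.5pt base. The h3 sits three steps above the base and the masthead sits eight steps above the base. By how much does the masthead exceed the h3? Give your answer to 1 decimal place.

4.9pt

Step 3: 10.5 × 1.067³ = 12.755pt
Step 8: 10.5 × 1.067⁸ = 17.640pt
Difference: 17.640 − 12.755 = 4.885pt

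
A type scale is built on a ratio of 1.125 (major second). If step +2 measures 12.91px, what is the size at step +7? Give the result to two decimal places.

23.26px

Moving from step +2 to step +7 is 5 steps up, so multiply by r⁵.
12.91 × 1.125⁵ = 12.91 × 1.80203 ≈ 23.264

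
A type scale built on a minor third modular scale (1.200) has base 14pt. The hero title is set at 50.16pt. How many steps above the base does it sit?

1.200ⁿ = 50.16 / 14 = 3.5829
n = ln(3.5829) / ln(1.200) = 1.2762 / 0.1823 ≈ 7.00

7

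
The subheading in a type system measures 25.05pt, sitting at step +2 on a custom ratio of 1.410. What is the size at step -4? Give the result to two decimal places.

3.19pt

25.05 ÷ 1.410⁶ = 25.05 ÷ 7.85805 ≈ 3.188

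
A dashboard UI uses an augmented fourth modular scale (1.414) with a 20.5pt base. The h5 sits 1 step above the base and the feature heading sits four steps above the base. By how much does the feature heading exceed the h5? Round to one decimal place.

53.0pt

Step 1: 20.5 × 1.414 = 28.987pt
Step 4: 20.5 × 1.414⁴ = 81.950pt
Difference: 81.950 − 28.987 = 52.963pt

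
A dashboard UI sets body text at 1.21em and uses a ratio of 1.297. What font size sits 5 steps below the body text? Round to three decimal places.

0.330em

Every step multiplies by the scale ratio.
1.21 ÷ 1.297⁵ = 1.21 ÷ 3.67029 ≈ 0.330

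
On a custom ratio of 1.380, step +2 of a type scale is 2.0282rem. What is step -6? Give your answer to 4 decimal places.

0.1542rem

2.0282 ÷ 1.380⁸ = 2.0282 ÷ 13.15324 ≈ 0.1542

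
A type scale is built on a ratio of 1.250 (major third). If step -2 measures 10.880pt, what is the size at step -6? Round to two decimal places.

4.46pt

10.880 ÷ 1.250⁴ = 10.880 ÷ 2.44141 ≈ 4.456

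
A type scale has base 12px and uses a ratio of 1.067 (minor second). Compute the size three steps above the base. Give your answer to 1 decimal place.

14.6px

Every step multiplies by the scale ratio.
12.0 × 1.067³ = 12.0 × 1.21477 ≈ 14.58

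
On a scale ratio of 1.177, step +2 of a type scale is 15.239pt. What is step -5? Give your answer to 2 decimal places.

15.239 ÷ 1.177⁷ = 15.239 ÷ 3.12921 ≈ 4.870

4.87pt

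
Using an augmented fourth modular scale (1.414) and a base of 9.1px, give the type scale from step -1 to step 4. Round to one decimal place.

Step -1: 9.1 ÷ 1.414 = 6.4
Step 0: 9.1px
Step 1: 9.1 × 1.414 = 12.9
Step 2: 9.1 × 1.414² = 18.2
Step 3: 9.1 × 1.414³ = 25.7
Step 4: 9.1 × 1.414⁴ = 36.4

6.4px, 9.1px, 12.9px, 18.2px, 25.7px, 36.4px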